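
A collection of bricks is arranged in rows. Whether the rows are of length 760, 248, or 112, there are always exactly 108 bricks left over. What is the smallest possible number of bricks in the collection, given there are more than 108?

N − 108 must be a common multiple of 760, 248, and 112.
760 = 2^3 × 5 × 19
248 = 2^3 × 31
112 = 2^4 × 7
LCM(760, 248, 112) = 2^4 × 5 × 7 × 19 × 31 = 329840.
Smallest N > 108 is LCM + 108 = 329840 + 108 = 329948.

329948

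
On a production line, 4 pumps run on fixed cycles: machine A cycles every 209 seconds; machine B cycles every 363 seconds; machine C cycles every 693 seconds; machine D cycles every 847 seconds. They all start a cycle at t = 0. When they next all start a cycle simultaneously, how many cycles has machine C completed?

All finish a whole number of cycles simultaneously at t = LCM of the periods.
209 = 11 × 19
363 = 3 × 11^2
693 = 3^2 × 7 × 11
847 = 7 × 11^2
LCM(209, 363, 693, 847) = 3^2 × 7 × 11^2 × 19 = 144837.
Cycles for period 693: 144837 / 693 = 209.

209 cycles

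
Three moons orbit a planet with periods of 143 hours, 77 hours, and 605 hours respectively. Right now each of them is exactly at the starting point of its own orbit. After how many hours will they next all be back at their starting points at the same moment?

We need the least common multiple of the intervals.
143 = 11 × 13
77 = 7 × 11
605 = 5 × 11^2
LCM(143, 77, 605) = 5 × 7 × 11^2 × 13 = 55055.

55055 hours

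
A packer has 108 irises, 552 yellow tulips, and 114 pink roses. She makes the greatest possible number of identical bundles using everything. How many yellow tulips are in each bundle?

Number of bundles = gcd(108, 552, 114).
108 = 2^2 × 3^3
552 = 2^3 × 3 × 23
114 = 2 × 3 × 19
gcd(108, 552, 114) = 2 × 3 = 6.
yellow tulips per bundle = 552 / 6 = 92.

92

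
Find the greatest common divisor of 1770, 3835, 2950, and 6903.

59

1770 = 2 × 3 × 5 × 59
3835 = 5 × 13 × 59
2950 = 2 × 5^2 × 59
6903 = 3^2 × 13 × 59
gcd(1770, 3835, 2950, 6903) = 59.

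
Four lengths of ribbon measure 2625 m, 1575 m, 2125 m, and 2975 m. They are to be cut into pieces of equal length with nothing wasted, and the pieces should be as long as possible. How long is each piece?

25 m

The greatest length dividing all of 2625, 1575, 2125, and 2975 is their gcd.
2625 = 3 × 5^3 × 7
1575 = 3^2 × 5^2 × 7
2125 = 5^3 × 17
2975 = 5^2 × 7 × 17
gcd(2625, 1575, 2125, 2975) = 5^2 = 25.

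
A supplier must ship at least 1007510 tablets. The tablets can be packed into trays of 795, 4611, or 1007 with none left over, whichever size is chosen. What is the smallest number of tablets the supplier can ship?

The number of tablets must be a common multiple of 795, 4611, and 1007, so a multiple of their LCM.
795 = 3 × 5 × 53
4611 = 3 × 29 × 53
1007 = 19 × 53
LCM(795, 4611, 1007) = 3 × 5 × 19 × 29 × 53 = 438045.
Smallest multiple of 438045 that is ≥ 1007510: ⌈1007510/438045⌉ × 438045 = 3 × 438045 = 1314135.

1314135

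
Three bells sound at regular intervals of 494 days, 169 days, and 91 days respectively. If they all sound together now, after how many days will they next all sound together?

44954 days

They coincide at every common multiple of the periods; the first is the LCM.
494 = 2 × 13 × 19
169 = 13^2
91 = 7 × 13
LCM(494, 169, 91) = 2 × 7 × 13^2 × 19 = 44954.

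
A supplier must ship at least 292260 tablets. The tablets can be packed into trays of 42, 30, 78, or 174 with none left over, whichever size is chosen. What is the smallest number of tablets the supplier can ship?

316680

The number of tablets must be a common multiple of 42, 30, 78, and 174, so a multiple of their LCM.
42 = 2 × 3 × 7
30 = 2 × 3 × 5
78 = 2 × 3 × 13
174 = 2 × 3 × 29
LCM(42, 30, 78, 174) = 2 × 3 × 5 × 7 × 13 × 29 = 79170.
Smallest multiple of 79170 that is ≥ 292260: ⌈292260/79170⌉ × 79170 = 4 × 79170 = 316680.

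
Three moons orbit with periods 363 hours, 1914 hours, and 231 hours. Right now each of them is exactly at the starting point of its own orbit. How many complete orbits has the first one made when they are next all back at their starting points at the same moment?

The first common completion time is the LCM of the periods.
363 = 3 × 11^2
1914 = 2 × 3 × 11 × 29
231 = 3 × 7 × 11
LCM(363, 1914, 231) = 2 × 3 × 7 × 11^2 × 29 = 147378.
Orbits for period 363: 147378 / 363 = 406.

406 orbits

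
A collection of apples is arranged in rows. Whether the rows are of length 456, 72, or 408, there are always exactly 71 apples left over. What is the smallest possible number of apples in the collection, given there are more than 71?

23327

N − 71 must be a common multiple of 456, 72, and 408.
456 = 2^3 × 3 × 19
72 = 2^3 × 3^2
408 = 2^3 × 3 × 17
LCM(456, 72, 408) = 2^3 × 3^2 × 17 × 19 = 23256.
Smallest N > 71 is LCM + 71 = 23256 + 71 = 23327.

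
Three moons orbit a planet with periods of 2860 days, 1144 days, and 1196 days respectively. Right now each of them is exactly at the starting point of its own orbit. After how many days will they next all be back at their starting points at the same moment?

131560 days

They coincide at every common multiple of the periods; the first is the LCM.
2860 = 2^2 × 5 × 11 × 13
1144 = 2^3 × 11 × 13
1196 = 2^2 × 13 × 23
LCM(2860, 1144, 1196) = 2^3 × 5 × 11 × 13 × 23 = 131560.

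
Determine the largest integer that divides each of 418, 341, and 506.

11

418 = 2 × 11 × 19
341 = 11 × 31
506 = 2 × 11 × 23
gcd(418, 341, 506) = 11.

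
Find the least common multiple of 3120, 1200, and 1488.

3120 = 2^4 × 3 × 5 × 13
1200 = 2^4 × 3 × 5^2
1488 = 2^4 × 3 × 31
LCM(3120, 1200, 1488) = 2^4 × 3 × 5^2 × 13 × 31 = 483600.

483600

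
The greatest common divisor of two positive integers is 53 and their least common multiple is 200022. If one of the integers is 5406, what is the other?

1961

For two integers, gcd × lcm = product, so the other is (53 × 200022) / 5406 = 10601166 / 5406 = 1961.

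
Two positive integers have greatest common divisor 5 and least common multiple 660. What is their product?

3300

For any two positive integers, gcd × lcm = product = 5 × 660 = 3300.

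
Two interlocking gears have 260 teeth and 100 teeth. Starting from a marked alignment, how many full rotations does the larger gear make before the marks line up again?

They are all back at their starting positions together after one LCM of the periods.
260 = 2^2 × 5 × 13
100 = 2^2 × 5^2
LCM(260, 100) = 2^2 × 5^2 × 13 = 1300.
Rotations for period 260: 1300 / 260 = 5.

5 rotations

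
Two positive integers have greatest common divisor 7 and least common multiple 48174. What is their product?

For any two positive integers, gcd × lcm = product = 7 × 48174 = 337218.

337218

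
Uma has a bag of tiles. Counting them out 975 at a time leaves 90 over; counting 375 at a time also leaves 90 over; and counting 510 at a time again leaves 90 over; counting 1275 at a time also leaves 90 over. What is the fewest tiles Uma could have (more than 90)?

165840

N − 90 must be a common multiple of 975, 375, 510, and 1275.
975 = 3 × 5^2 × 13
375 = 3 × 5^3
510 = 2 × 3 × 5 × 17
1275 = 3 × 5^2 × 17
LCM(975, 375, 510, 1275) = 2 × 3 × 5^3 × 13 × 17 = 165750.
Smallest N > 90 is LCM + 90 = 165750 + 90 = 165840.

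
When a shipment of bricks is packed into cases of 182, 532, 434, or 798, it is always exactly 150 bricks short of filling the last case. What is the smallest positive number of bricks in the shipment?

643038

Being 150 short of a full case of size k means N ≡ −150 (mod k), i.e. N + 150 is a multiple of each size.
182 = 2 × 7 × 13
532 = 2^2 × 7 × 19
434 = 2 × 7 × 31
798 = 2 × 3 × 7 × 19
LCM(182, 532, 434, 798) = 2^2 × 3 × 7 × 13 × 19 × 31 = 643188.
Smallest positive N is 643188 − 150 = 643038.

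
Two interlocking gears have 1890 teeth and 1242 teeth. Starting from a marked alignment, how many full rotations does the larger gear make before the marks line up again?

23 rotations

The first common completion time is the LCM of the periods.
1890 = 2 × 3^3 × 5 × 7
1242 = 2 × 3^3 × 23
LCM(1890, 1242) = 2 × 3^3 × 5 × 7 × 23 = 43470.
Rotations for period 1890: 43470 / 1890 = 23.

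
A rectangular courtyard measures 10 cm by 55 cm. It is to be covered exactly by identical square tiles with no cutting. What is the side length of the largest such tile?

5 cm

The tile side must divide both 10 and 55, so the largest is their gcd.
10 = 2 × 5
55 = 5 × 11
gcd(10, 55) = 5.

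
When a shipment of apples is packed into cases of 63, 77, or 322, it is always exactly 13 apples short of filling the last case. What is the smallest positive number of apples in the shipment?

31865

Being 13 short of a full case of size k means N ≡ −13 (mod k), i.e. N + 13 is a multiple of each size.
63 = 3^2 × 7
77 = 7 × 11
322 = 2 × 7 × 23
LCM(63, 77, 322) = 2 × 3^2 × 7 × 11 × 23 = 31878.
Smallest positive N is 31878 − 13 = 31865.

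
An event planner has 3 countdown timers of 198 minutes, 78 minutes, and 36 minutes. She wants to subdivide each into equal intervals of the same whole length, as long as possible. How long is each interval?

6 minutes

The interval must divide each timer length; the longest such is the gcd.
198 = 2 × 3^2 × 11
78 = 2 × 3 × 13
36 = 2^2 × 3^2
gcd(198, 78, 36) = 2 × 3 = 6.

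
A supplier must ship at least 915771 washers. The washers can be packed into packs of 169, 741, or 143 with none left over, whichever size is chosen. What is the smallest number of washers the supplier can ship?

953667

The number of washers must be a common multiple of 169, 741, and 143, so a multiple of their LCM.
169 = 13^2
741 = 3 × 13 × 19
143 = 11 × 13
LCM(169, 741, 143) = 3 × 11 × 13^2 × 19 = 105963.
Smallest multiple of 105963 that is ≥ 915771: ⌈915771/105963⌉ × 105963 = 9 × 105963 = 953667.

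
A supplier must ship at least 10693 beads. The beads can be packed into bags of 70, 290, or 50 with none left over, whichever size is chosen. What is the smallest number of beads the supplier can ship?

20300

The number of beads must be a common multiple of 70, 290, and 50, so a multiple of their LCM.
70 = 2 × 5 × 7
290 = 2 × 5 × 29
50 = 2 × 5^2
LCM(70, 290, 50) = 2 × 5^2 × 7 × 29 = 10150.
Smallest multiple of 10150 that is ≥ 10693: ⌈10693/10150⌉ × 10150 = 2 × 10150 = 20300.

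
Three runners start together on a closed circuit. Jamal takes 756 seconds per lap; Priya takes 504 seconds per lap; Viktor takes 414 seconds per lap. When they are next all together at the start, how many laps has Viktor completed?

All finish a whole number of cycles simultaneously at t = LCM of the periods.
756 = 2^2 × 3^3 × 7
504 = 2^3 × 3^2 × 7
414 = 2 × 3^2 × 23
LCM(756, 504, 414) = 2^3 × 3^3 × 7 × 23 = 34776.
Laps for period 414: 34776 / 414 = 84.

84 laps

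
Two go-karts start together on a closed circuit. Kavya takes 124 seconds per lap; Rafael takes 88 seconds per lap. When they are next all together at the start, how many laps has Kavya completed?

22 laps

All finish a whole number of cycles simultaneously at t = LCM of the periods.
124 = 2^2 × 31
88 = 2^3 × 11
LCM(124, 88) = 2^3 × 11 × 31 = 2728.
Laps for period 124: 2728 / 124 = 22.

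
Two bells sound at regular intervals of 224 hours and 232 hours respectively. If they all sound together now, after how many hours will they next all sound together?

6496 hours

They coincide at every common multiple of the periods; the first is the LCM.
224 = 2^5 × 7
232 = 2^3 × 29
LCM(224, 232) = 2^5 × 7 × 29 = 6496.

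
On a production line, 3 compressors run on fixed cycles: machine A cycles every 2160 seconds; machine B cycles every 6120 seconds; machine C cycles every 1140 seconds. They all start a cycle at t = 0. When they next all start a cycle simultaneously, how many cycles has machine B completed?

114 cycles

They are all back at their starting positions together after one LCM of the periods.
2160 = 2^4 × 3^3 × 5
6120 = 2^3 × 3^2 × 5 × 17
1140 = 2^2 × 3 × 5 × 19
LCM(2160, 6120, 1140) = 2^4 × 3^3 × 5 × 17 × 19 = 697680.
Cycles for period 6120: 697680 / 6120 = 114.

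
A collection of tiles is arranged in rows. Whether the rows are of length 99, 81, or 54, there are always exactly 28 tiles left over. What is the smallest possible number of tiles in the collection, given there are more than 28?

N − 28 must be a common multiple of 99, 81, and 54.
99 = 3^2 × 11
81 = 3^4
54 = 2 × 3^3
LCM(99, 81, 54) = 2 × 3^4 × 11 = 1782.
Smallest N > 28 is LCM + 28 = 1782 + 28 = 1810.

1810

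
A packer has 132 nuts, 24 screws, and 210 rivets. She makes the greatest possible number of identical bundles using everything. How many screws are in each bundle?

Number of bundles = gcd(132, 24, 210).
132 = 2^2 × 3 × 11
24 = 2^3 × 3
210 = 2 × 3 × 5 × 7
gcd(132, 24, 210) = 2 × 3 = 6.
screws per bundle = 24 / 6 = 4.

4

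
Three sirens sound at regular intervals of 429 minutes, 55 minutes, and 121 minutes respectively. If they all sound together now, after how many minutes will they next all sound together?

23595 minutes

The first simultaneous occurrence is after LCM of the individual periods.
429 = 3 × 11 × 13
55 = 5 × 11
121 = 11^2
LCM(429, 55, 121) = 3 × 5 × 11^2 × 13 = 23595.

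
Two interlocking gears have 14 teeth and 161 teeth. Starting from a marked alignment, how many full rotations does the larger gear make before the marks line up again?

The first common completion time is the LCM of the periods.
14 = 2 × 7
161 = 7 × 23
LCM(14, 161) = 2 × 7 × 23 = 322.
Rotations for period 161: 322 / 161 = 2.

2 rotations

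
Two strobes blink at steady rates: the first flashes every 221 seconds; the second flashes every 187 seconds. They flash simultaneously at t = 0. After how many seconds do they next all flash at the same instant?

They coincide at every common multiple of the periods; the first is the LCM.
221 = 13 × 17
187 = 11 × 17
LCM(221, 187) = 11 × 13 × 17 = 2431.

2431 seconds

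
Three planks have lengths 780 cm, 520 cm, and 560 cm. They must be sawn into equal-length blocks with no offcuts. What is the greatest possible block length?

20 cm

The block length must divide every plank, so the greatest is gcd(780, 520, 560).
780 = 2^2 × 3 × 5 × 13
520 = 2^3 × 5 × 13
560 = 2^4 × 5 × 7
gcd(780, 520, 560) = 2^2 × 5 = 20.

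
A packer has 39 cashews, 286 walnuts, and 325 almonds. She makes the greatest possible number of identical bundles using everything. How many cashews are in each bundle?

3

Number of bundles = gcd(39, 286, 325).
39 = 3 × 13
286 = 2 × 11 × 13
325 = 5^2 × 13
gcd(39, 286, 325) = 13.
cashews per bundle = 39 / 13 = 3.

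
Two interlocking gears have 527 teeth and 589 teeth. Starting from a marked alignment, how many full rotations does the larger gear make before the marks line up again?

17 rotations

The first common completion time is the LCM of the periods.
527 = 17 × 31
589 = 19 × 31
LCM(527, 589) = 17 × 19 × 31 = 10013.
Rotations for period 589: 10013 / 589 = 17.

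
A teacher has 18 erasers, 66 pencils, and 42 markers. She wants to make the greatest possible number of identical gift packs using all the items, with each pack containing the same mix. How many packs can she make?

The pack count must divide each quantity, so the greatest is gcd(18, 66, 42).
18 = 2 × 3^2
66 = 2 × 3 × 11
42 = 2 × 3 × 7
gcd(18, 66, 42) = 2 × 3 = 6.

6 packs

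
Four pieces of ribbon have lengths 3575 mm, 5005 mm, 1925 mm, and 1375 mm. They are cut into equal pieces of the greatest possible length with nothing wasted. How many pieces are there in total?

Piece length = gcd(3575, 5005, 1925, 1375).
3575 = 5^2 × 11 × 13
5005 = 5 × 7 × 11 × 13
1925 = 5^2 × 7 × 11
1375 = 5^3 × 11
gcd(3575, 5005, 1925, 1375) = 5 × 11 = 55.
Total pieces = 3575/55 + 5005/55 + 1925/55 + 1375/55 = 65 + 91 + 35 + 25 = 216.

216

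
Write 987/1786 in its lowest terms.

987 = 3 × 7 × 47
1786 = 2 × 19 × 47
gcd(987, 1786) = 47.
Divide numerator and denominator by 47: 987/1786 = 21/38.

21/38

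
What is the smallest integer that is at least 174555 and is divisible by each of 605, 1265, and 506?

194810

The integer must be a common multiple of 605, 1265, and 506, so a multiple of their LCM.
605 = 5 × 11^2
1265 = 5 × 11 × 23
506 = 2 × 11 × 23
LCM(605, 1265, 506) = 2 × 5 × 11^2 × 23 = 27830.
Smallest multiple of 27830 that is ≥ 174555: ⌈174555/27830⌉ × 27830 = 7 × 27830 = 194810.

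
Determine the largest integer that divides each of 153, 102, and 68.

17

153 = 3^2 × 17
102 = 2 × 3 × 17
68 = 2^2 × 17
gcd(153, 102, 68) = 17.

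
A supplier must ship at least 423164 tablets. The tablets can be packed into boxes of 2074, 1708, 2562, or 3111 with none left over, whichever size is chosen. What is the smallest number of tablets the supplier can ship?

435540

The number of tablets must be a common multiple of 2074, 1708, 2562, and 3111, so a multiple of their LCM.
2074 = 2 × 17 × 61
1708 = 2^2 × 7 × 61
2562 = 2 × 3 × 7 × 61
3111 = 3 × 17 × 61
LCM(2074, 1708, 2562, 3111) = 2^2 × 3 × 7 × 17 × 61 = 87108.
Smallest multiple of 87108 that is ≥ 423164: ⌈423164/87108⌉ × 87108 = 5 × 87108 = 435540.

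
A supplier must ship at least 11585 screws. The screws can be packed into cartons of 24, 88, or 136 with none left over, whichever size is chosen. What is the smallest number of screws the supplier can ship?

13464

The number of screws must be a common multiple of 24, 88, and 136, so a multiple of their LCM.
24 = 2^3 × 3
88 = 2^3 × 11
136 = 2^3 × 17
LCM(24, 88, 136) = 2^3 × 3 × 11 × 17 = 4488.
Smallest multiple of 4488 that is ≥ 11585: ⌈11585/4488⌉ × 4488 = 3 × 4488 = 13464.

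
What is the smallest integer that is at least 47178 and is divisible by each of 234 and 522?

The integer must be a common multiple of 234 and 522, so a multiple of their LCM.
234 = 2 × 3^2 × 13
522 = 2 × 3^2 × 29
LCM(234, 522) = 2 × 3^2 × 13 × 29 = 6786.
Smallest multiple of 6786 that is ≥ 47178: ⌈47178/6786⌉ × 6786 = 7 × 6786 = 47502.

47502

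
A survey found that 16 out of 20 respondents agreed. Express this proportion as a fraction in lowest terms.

16 = 2^4
20 = 2^2 × 5
gcd(16, 20) = 2^2 = 4.
Divide numerator and denominator by 4: 16/20 = 4/5.

4/5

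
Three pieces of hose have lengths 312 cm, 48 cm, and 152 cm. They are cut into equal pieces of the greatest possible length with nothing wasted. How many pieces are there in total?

Piece length = gcd(312, 48, 152).
312 = 2^3 × 3 × 13
48 = 2^4 × 3
152 = 2^3 × 19
gcd(312, 48, 152) = 2^3 = 8.
Total pieces = 312/8 + 48/8 + 152/8 = 39 + 6 + 19 = 64.

64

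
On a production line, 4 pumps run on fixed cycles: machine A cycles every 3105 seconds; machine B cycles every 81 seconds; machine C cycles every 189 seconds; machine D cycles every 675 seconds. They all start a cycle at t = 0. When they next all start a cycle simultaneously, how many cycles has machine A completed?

The first common completion time is the LCM of the periods.
3105 = 3^3 × 5 × 23
81 = 3^4
189 = 3^3 × 7
675 = 3^3 × 5^2
LCM(3105, 81, 189, 675) = 3^4 × 5^2 × 7 × 23 = 326025.
Cycles for period 3105: 326025 / 3105 = 105.

105 cycles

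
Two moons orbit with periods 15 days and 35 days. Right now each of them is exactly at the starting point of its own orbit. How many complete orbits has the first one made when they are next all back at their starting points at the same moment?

7 orbits

All finish a whole number of cycles simultaneously at t = LCM of the periods.
15 = 3 × 5
35 = 5 × 7
LCM(15, 35) = 3 × 5 × 7 = 105.
Orbits for period 15: 105 / 15 = 7.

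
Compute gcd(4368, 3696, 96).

4368 = 2^4 × 3 × 7 × 13
3696 = 2^4 × 3 × 7 × 11
96 = 2^5 × 3
gcd(4368, 3696, 96) = 2^4 × 3 = 48.

48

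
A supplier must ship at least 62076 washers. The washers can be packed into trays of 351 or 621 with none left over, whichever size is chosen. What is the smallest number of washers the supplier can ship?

The number of washers must be a common multiple of 351 and 621, so a multiple of their LCM.
351 = 3^3 × 13
621 = 3^3 × 23
LCM(351, 621) = 3^3 × 13 × 23 = 8073.
Smallest multiple of 8073 that is ≥ 62076: ⌈62076/8073⌉ × 8073 = 8 × 8073 = 64584.

64584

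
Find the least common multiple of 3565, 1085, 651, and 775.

374325

3565 = 5 × 23 × 31
1085 = 5 × 7 × 31
651 = 3 × 7 × 31
775 = 5^2 × 31
LCM(3565, 1085, 651, 775) = 3 × 5^2 × 7 × 23 × 31 = 374325.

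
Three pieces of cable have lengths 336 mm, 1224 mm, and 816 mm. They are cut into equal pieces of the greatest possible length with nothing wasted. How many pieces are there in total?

Piece length = gcd(336, 1224, 816).
336 = 2^4 × 3 × 7
1224 = 2^3 × 3^2 × 17
816 = 2^4 × 3 × 17
gcd(336, 1224, 816) = 2^3 × 3 = 24.
Total pieces = 336/24 + 1224/24 + 816/24 = 14 + 51 + 34 = 99.

99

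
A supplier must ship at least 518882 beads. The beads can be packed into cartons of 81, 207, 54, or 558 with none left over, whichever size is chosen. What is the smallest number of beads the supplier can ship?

577530

The number of beads must be a common multiple of 81, 207, 54, and 558, so a multiple of their LCM.
81 = 3^4
207 = 3^2 × 23
54 = 2 × 3^3
558 = 2 × 3^2 × 31
LCM(81, 207, 54, 558) = 2 × 3^4 × 23 × 31 = 115506.
Smallest multiple of 115506 that is ≥ 518882: ⌈518882/115506⌉ × 115506 = 5 × 115506 = 577530.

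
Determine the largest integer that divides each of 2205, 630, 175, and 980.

35

2205 = 3^2 × 5 × 7^2
630 = 2 × 3^2 × 5 × 7
175 = 5^2 × 7
980 = 2^2 × 5 × 7^2
gcd(2205, 630, 175, 980) = 5 × 7 = 35.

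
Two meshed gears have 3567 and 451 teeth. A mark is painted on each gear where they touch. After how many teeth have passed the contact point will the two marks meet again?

The first simultaneous occurrence is after LCM of the individual periods.
3567 = 3 × 29 × 41
451 = 11 × 41
LCM(3567, 451) = 3 × 11 × 29 × 41 = 39237.

39237 teeth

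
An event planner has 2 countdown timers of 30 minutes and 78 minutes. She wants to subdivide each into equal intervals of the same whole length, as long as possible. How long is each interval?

6 minutes

By the Euclidean algorithm:
78 = 2 × 30 + 18
30 = 1 × 18 + 12
18 = 1 × 12 + 6
12 = 2 × 6 + 0
gcd(30, 78) = 6.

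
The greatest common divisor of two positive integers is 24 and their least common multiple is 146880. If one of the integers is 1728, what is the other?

For two integers, gcd × lcm = product, so the other is (24 × 146880) / 1728 = 3525120 / 1728 = 2040.

2040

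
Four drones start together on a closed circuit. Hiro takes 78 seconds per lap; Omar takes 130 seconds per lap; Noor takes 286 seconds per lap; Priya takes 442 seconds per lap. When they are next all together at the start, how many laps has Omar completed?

561 laps

The first common completion time is the LCM of the periods.
78 = 2 × 3 × 13
130 = 2 × 5 × 13
286 = 2 × 11 × 13
442 = 2 × 13 × 17
LCM(78, 130, 286, 442) = 2 × 3 × 5 × 11 × 13 × 17 = 72930.
Laps for period 130: 72930 / 130 = 561.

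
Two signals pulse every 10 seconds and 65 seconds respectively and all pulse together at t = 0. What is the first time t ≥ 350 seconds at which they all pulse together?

Joint pulses occur at multiples of LCM(10, 65).
10 = 2 × 5
65 = 5 × 13
LCM(10, 65) = 2 × 5 × 13 = 130.
Smallest multiple of 130 that is ≥ 350: ⌈350/130⌉ × 130 = 3 × 130 = 390.

390 seconds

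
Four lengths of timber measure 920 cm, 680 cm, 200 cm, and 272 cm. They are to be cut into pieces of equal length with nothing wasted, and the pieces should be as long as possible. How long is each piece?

8 cm

The greatest length dividing all of 920, 680, 200, and 272 is their gcd.
920 = 2^3 × 5 × 23
680 = 2^3 × 5 × 17
200 = 2^3 × 5^2
272 = 2^4 × 17
gcd(920, 680, 200, 272) = 2^3 = 8.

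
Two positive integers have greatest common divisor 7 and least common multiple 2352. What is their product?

For any two positive integers, gcd × lcm = product = 7 × 2352 = 16464.

16464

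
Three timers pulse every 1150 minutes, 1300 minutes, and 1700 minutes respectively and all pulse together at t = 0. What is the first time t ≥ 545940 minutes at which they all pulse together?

Joint pulses occur at multiples of LCM(1150, 1300, 1700).
1150 = 2 × 5^2 × 23
1300 = 2^2 × 5^2 × 13
1700 = 2^2 × 5^2 × 17
LCM(1150, 1300, 1700) = 2^2 × 5^2 × 13 × 17 × 23 = 508300.
Smallest multiple of 508300 that is ≥ 545940: ⌈545940/508300⌉ × 508300 = 2 × 508300 = 1016600.

1016600 minutes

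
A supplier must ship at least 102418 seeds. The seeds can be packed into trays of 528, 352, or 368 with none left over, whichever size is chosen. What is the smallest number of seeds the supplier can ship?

The number of seeds must be a common multiple of 528, 352, and 368, so a multiple of their LCM.
528 = 2^4 × 3 × 11
352 = 2^5 × 11
368 = 2^4 × 23
LCM(528, 352, 368) = 2^5 × 3 × 11 × 23 = 24288.
Smallest multiple of 24288 that is ≥ 102418: ⌈102418/24288⌉ × 24288 = 5 × 24288 = 121440.

121440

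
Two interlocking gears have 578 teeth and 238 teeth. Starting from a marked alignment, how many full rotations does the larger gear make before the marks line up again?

7 rotations

All finish a whole number of cycles simultaneously at t = LCM of the periods.
578 = 2 × 17^2
238 = 2 × 7 × 17
LCM(578, 238) = 2 × 7 × 17^2 = 4046.
Rotations for period 578: 4046 / 578 = 7.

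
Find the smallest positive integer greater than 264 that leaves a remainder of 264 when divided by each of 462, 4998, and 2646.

N − 264 must be a common multiple of 462, 4998, and 2646.
462 = 2 × 3 × 7 × 11
4998 = 2 × 3 × 7^2 × 17
2646 = 2 × 3^3 × 7^2
LCM(462, 4998, 2646) = 2 × 3^3 × 7^2 × 11 × 17 = 494802.
Smallest N > 264 is LCM + 264 = 494802 + 264 = 495066.

495066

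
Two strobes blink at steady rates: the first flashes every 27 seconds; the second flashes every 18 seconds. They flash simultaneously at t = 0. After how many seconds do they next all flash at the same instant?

They coincide at every common multiple of the periods; the first is the LCM.
27 = 3^3
18 = 2 × 3^2
LCM(27, 18) = 2 × 3^3 = 54.

54 seconds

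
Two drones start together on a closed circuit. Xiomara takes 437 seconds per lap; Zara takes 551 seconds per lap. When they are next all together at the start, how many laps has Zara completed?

They are all back at their starting positions together after one LCM of the periods.
437 = 19 × 23
551 = 19 × 29
LCM(437, 551) = 19 × 23 × 29 = 12673.
Laps for period 551: 12673 / 551 = 23.

23 laps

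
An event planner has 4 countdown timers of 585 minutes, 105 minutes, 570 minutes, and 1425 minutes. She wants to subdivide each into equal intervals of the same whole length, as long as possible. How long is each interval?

The interval must divide each timer length; the longest such is the gcd.
585 = 3^2 × 5 × 13
105 = 3 × 5 × 7
570 = 2 × 3 × 5 × 19
1425 = 3 × 5^2 × 19
gcd(585, 105, 570, 1425) = 3 × 5 = 15.

15 minutes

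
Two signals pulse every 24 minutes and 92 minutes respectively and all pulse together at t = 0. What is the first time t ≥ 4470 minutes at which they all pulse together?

4968 minutes

Joint pulses occur at multiples of LCM(24, 92).
24 = 2^3 × 3
92 = 2^2 × 23
LCM(24, 92) = 2^3 × 3 × 23 = 552.
Smallest multiple of 552 that is ≥ 4470: ⌈4470/552⌉ × 552 = 9 × 552 = 4968.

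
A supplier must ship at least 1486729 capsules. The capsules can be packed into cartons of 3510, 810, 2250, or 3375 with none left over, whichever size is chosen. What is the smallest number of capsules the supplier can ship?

1579500

The number of capsules must be a common multiple of 3510, 810, 2250, and 3375, so a multiple of their LCM.
3510 = 2 × 3^3 × 5 × 13
810 = 2 × 3^4 × 5
2250 = 2 × 3^2 × 5^3
3375 = 3^3 × 5^3
LCM(3510, 810, 2250, 3375) = 2 × 3^4 × 5^3 × 13 = 263250.
Smallest multiple of 263250 that is ≥ 1486729: ⌈1486729/263250⌉ × 263250 = 6 × 263250 = 1579500.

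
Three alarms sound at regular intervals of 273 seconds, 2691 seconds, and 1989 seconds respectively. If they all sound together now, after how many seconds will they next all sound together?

We need the least common multiple of the intervals.
273 = 3 × 7 × 13
2691 = 3^2 × 13 × 23
1989 = 3^2 × 13 × 17
LCM(273, 2691, 1989) = 3^2 × 7 × 13 × 17 × 23 = 320229.

320229 seconds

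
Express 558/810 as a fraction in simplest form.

31/45

558 = 2 × 3^2 × 31
810 = 2 × 3^4 × 5
gcd(558, 810) = 2 × 3^2 = 18.
Divide numerator and denominator by 18: 558/810 = 31/45.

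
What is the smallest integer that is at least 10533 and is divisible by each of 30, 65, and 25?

The integer must be a common multiple of 30, 65, and 25, so a multiple of their LCM.
30 = 2 × 3 × 5
65 = 5 × 13
25 = 5^2
LCM(30, 65, 25) = 2 × 3 × 5^2 × 13 = 1950.
Smallest multiple of 1950 that is ≥ 10533: ⌈10533/1950⌉ × 1950 = 6 × 1950 = 11700.

11700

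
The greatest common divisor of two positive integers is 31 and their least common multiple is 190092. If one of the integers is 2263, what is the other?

2604

For two integers, gcd × lcm = product, so the other is (31 × 190092) / 2263 = 5892852 / 2263 = 2604.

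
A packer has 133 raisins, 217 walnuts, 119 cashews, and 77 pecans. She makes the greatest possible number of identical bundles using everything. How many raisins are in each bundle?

19

Number of bundles = gcd(133, 217, 119, 77).
133 = 7 × 19
217 = 7 × 31
119 = 7 × 17
77 = 7 × 11
gcd(133, 217, 119, 77) = 7.
raisins per bundle = 133 / 7 = 19.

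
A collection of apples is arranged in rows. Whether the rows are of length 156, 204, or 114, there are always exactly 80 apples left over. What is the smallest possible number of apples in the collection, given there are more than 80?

50468

N − 80 must be a common multiple of 156, 204, and 114.
156 = 2^2 × 3 × 13
204 = 2^2 × 3 × 17
114 = 2 × 3 × 19
LCM(156, 204, 114) = 2^2 × 3 × 13 × 17 × 19 = 50388.
Smallest N > 80 is LCM + 80 = 50388 + 80 = 50468.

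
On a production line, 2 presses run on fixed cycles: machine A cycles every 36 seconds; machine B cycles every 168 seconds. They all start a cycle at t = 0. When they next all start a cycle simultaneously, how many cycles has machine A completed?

14 cycles

The first common completion time is the LCM of the periods.
36 = 2^2 × 3^2
168 = 2^3 × 3 × 7
LCM(36, 168) = 2^3 × 3^2 × 7 = 504.
Cycles for period 36: 504 / 36 = 14.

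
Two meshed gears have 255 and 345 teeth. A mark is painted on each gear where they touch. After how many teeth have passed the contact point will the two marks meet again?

They coincide at every common multiple of the periods; the first is the LCM.
255 = 3 × 5 × 17
345 = 3 × 5 × 23
LCM(255, 345) = 3 × 5 × 17 × 23 = 5865.

5865 teeth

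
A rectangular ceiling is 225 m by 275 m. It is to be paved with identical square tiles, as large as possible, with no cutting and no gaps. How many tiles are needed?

99

Tile side = gcd(225, 275).
225 = 3^2 × 5^2
275 = 5^2 × 11
gcd(225, 275) = 5^2 = 25.
Tiles: (225/25) × (275/25) = 9 × 11 = 99.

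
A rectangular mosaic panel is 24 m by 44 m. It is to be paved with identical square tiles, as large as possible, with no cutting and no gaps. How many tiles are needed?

Tile side = gcd(24, 44).
24 = 2^3 × 3
44 = 2^2 × 11
gcd(24, 44) = 2^2 = 4.
Tiles: (24/4) × (44/4) = 6 × 11 = 66.

66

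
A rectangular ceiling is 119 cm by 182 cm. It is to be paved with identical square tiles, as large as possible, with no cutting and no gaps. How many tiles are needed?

Tile side = gcd(119, 182).
119 = 7 × 17
182 = 2 × 7 × 13
gcd(119, 182) = 7.
Tiles: (119/7) × (182/7) = 17 × 26 = 442.

442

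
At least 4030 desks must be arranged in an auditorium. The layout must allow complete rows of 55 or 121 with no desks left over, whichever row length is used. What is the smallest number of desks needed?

The number of desks must be a common multiple of 55 and 121, so a multiple of their LCM.
55 = 5 × 11
121 = 11^2
LCM(55, 121) = 5 × 11^2 = 605.
Smallest multiple of 605 that is ≥ 4030: ⌈4030/605⌉ × 605 = 7 × 605 = 4235.

4235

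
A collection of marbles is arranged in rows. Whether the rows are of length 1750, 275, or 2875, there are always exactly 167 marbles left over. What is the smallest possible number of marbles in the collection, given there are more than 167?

N − 167 must be a common multiple of 1750, 275, and 2875.
1750 = 2 × 5^3 × 7
275 = 5^2 × 11
2875 = 5^3 × 23
LCM(1750, 275, 2875) = 2 × 5^3 × 7 × 11 × 23 = 442750.
Smallest N > 167 is LCM + 167 = 442750 + 167 = 442917.

442917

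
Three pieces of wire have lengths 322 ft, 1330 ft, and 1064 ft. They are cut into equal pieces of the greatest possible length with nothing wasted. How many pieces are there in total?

194

Piece length = gcd(322, 1330, 1064).
322 = 2 × 7 × 23
1330 = 2 × 5 × 7 × 19
1064 = 2^3 × 7 × 19
gcd(322, 1330, 1064) = 2 × 7 = 14.
Total pieces = 322/14 + 1330/14 + 1064/14 = 23 + 95 + 76 = 194.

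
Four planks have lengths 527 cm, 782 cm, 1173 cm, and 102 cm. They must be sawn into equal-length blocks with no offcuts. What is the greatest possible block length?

The block length must divide every plank, so the greatest is gcd(527, 782, 1173, 102).
527 = 17 × 31
782 = 2 × 17 × 23
1173 = 3 × 17 × 23
102 = 2 × 3 × 17
gcd(527, 782, 1173, 102) = 17.

17 cm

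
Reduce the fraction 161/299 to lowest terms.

161 = 7 × 23
299 = 13 × 23
gcd(161, 299) = 23.
Divide numerator and denominator by 23: 161/299 = 7/13.

7/13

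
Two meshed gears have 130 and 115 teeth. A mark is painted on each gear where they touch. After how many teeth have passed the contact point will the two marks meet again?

2990 teeth

The first simultaneous occurrence is after LCM of the individual periods.
130 = 2 × 5 × 13
115 = 5 × 23
LCM(130, 115) = 2 × 5 × 13 × 23 = 2990.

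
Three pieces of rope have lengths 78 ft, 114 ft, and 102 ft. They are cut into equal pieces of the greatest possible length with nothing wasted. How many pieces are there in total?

Piece length = gcd(78, 114, 102).
78 = 2 × 3 × 13
114 = 2 × 3 × 19
102 = 2 × 3 × 17
gcd(78, 114, 102) = 2 × 3 = 6.
Total pieces = 78/6 + 114/6 + 102/6 = 13 + 19 + 17 = 49.

49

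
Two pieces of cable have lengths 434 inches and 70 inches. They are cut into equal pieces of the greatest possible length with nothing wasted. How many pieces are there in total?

Piece length = gcd(434, 70).
434 = 2 × 7 × 31
70 = 2 × 5 × 7
gcd(434, 70) = 2 × 7 = 14.
Total pieces = 434/14 + 70/14 = 31 + 5 = 36.

36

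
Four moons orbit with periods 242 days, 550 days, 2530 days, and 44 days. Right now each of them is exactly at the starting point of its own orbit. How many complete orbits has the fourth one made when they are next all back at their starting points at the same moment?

The first common completion time is the LCM of the periods.
242 = 2 × 11^2
550 = 2 × 5^2 × 11
2530 = 2 × 5 × 11 × 23
44 = 2^2 × 11
LCM(242, 550, 2530, 44) = 2^2 × 5^2 × 11^2 × 23 = 278300.
Orbits for period 44: 278300 / 44 = 6325.

6325 orbits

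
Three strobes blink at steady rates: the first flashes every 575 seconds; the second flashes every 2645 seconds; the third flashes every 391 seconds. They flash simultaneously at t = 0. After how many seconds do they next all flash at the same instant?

224825 seconds

They coincide at every common multiple of the periods; the first is the LCM.
575 = 5^2 × 23
2645 = 5 × 23^2
391 = 17 × 23
LCM(575, 2645, 391) = 5^2 × 17 × 23^2 = 224825.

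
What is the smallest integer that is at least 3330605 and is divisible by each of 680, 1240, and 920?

The integer must be a common multiple of 680, 1240, and 920, so a multiple of their LCM.
680 = 2^3 × 5 × 17
1240 = 2^3 × 5 × 31
920 = 2^3 × 5 × 23
LCM(680, 1240, 920) = 2^3 × 5 × 17 × 23 × 31 = 484840.
Smallest multiple of 484840 that is ≥ 3330605: ⌈3330605/484840⌉ × 484840 = 7 × 484840 = 3393880.

3393880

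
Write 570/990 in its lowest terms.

19/33

570 = 2 × 3 × 5 × 19
990 = 2 × 3^2 × 5 × 11
gcd(570, 990) = 2 × 3 × 5 = 30.
Divide numerator and denominator by 30: 570/990 = 19/33.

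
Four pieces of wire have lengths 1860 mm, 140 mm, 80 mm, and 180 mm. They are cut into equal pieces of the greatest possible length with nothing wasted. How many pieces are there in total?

Piece length = gcd(1860, 140, 80, 180).
1860 = 2^2 × 3 × 5 × 31
140 = 2^2 × 5 × 7
80 = 2^4 × 5
180 = 2^2 × 3^2 × 5
gcd(1860, 140, 80, 180) = 2^2 × 5 = 20.
Total pieces = 1860/20 + 140/20 + 80/20 + 180/20 = 93 + 7 + 4 + 9 = 113.

113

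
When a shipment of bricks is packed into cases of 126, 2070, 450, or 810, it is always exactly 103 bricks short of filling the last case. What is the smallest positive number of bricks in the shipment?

Being 103 short of a full case of size k means N ≡ −103 (mod k), i.e. N + 103 is a multiple of each size.
126 = 2 × 3^2 × 7
2070 = 2 × 3^2 × 5 × 23
450 = 2 × 3^2 × 5^2
810 = 2 × 3^4 × 5
LCM(126, 2070, 450, 810) = 2 × 3^4 × 5^2 × 7 × 23 = 652050.
Smallest positive N is 652050 − 103 = 651947.

651947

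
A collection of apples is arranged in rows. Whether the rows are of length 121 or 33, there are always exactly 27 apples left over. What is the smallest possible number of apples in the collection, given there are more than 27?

390

N − 27 must be a common multiple of 121 and 33.
121 = 11^2
33 = 3 × 11
LCM(121, 33) = 3 × 11^2 = 363.
Smallest N > 27 is LCM + 27 = 363 + 27 = 390.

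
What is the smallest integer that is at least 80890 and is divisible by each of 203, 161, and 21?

84042

The integer must be a common multiple of 203, 161, and 21, so a multiple of their LCM.
203 = 7 × 29
161 = 7 × 23
21 = 3 × 7
LCM(203, 161, 21) = 3 × 7 × 23 × 29 = 14007.
Smallest multiple of 14007 that is ≥ 80890: ⌈80890/14007⌉ × 14007 = 6 × 14007 = 84042.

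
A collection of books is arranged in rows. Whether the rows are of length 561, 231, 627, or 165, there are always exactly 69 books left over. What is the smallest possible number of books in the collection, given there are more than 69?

373134

N − 69 must be a common multiple of 561, 231, 627, and 165.
561 = 3 × 11 × 17
231 = 3 × 7 × 11
627 = 3 × 11 × 19
165 = 3 × 5 × 11
LCM(561, 231, 627, 165) = 3 × 5 × 7 × 11 × 17 × 19 = 373065.
Smallest N > 69 is LCM + 69 = 373065 + 69 = 373134.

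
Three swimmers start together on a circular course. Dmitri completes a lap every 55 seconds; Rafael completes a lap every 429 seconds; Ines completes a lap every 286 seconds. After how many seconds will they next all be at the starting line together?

We need the least common multiple of the intervals.
55 = 5 × 11
429 = 3 × 11 × 13
286 = 2 × 11 × 13
LCM(55, 429, 286) = 2 × 3 × 5 × 11 × 13 = 4290.

4290 seconds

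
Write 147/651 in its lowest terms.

7/31

147 = 3 × 7^2
651 = 3 × 7 × 31
gcd(147, 651) = 3 × 7 = 21.
Divide numerator and denominator by 21: 147/651 = 7/31.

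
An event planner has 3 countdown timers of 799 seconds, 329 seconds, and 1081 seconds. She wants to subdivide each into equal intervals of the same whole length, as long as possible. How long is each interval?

47 seconds

The interval must divide each timer length; the longest such is the gcd.
799 = 17 × 47
329 = 7 × 47
1081 = 23 × 47
gcd(799, 329, 1081) = 47.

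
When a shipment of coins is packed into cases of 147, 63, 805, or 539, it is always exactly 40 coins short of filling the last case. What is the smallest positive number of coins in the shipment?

Being 40 short of a full case of size k means N ≡ −40 (mod k), i.e. N + 40 is a multiple of each size.
147 = 3 × 7^2
63 = 3^2 × 7
805 = 5 × 7 × 23
539 = 7^2 × 11
LCM(147, 63, 805, 539) = 3^2 × 5 × 7^2 × 11 × 23 = 557865.
Smallest positive N is 557865 − 40 = 557825.

557825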